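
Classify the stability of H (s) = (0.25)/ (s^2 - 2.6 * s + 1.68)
Denominator: s^2 - 2.6*s + 1.68 = (s - 1.4)(s - 1.2). Poles: 1.2, 1.4. Unstable (2 pole(s) in RHP)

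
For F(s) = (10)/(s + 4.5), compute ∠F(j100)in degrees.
Substitute s = j*100: F(j100) = 0.00449091 - 0.0997979j.
∠F(j100) = atan2(Im, Re) = atan2(-0.0997979, 0.00449091) = -87.42°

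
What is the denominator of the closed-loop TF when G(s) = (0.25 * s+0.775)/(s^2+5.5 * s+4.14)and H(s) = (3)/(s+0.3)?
Characteristic poly = G_den * H_den + G_num * H_num = (s^3 + 5.8*s^2 + 5.79*s + 1.242) + (0.75*s + 2.325) = s^3 + 5.8*s^2 + 6.54*s + 3.567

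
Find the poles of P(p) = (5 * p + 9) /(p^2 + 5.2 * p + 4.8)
Set denominator = 0: p^2 + 5.2*p + 4.8 = (p + 4)(p + 1.2) = 0 → Poles: -1.2, -4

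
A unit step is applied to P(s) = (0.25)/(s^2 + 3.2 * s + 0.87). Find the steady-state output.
FVT: lim_{t→∞} y(t) = lim_{s→0} s*Y(s) where Y(s) = P(s)/s.
= lim_{s→0} P(s) = P(0) = num(0)/den(0) = 0.25/0.87 = 0.2874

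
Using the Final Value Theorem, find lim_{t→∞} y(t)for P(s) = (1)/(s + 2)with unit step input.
FVT: lim_{t→∞} y(t) = lim_{s→0} s*Y(s) where Y(s) = P(s)/s.
= lim_{s→0} P(s) = P(0) = num(0)/den(0) = 1/2 = 0.5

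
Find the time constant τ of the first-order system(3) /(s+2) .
First-order system: τ = -1/pole. Pole = -2. τ = -1/(-2) = 0.5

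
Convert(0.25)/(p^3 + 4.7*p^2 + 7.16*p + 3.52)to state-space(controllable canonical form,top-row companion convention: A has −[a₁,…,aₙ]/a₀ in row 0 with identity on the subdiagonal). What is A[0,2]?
Reachable canonical form for den = p^3 + 4.7*p^2 + 7.16*p + 3.52: top row of A = -[a₁,a₂,...,aₙ]/a₀, ones on the subdiagonal, zeros elsewhere.
A = [[-4.7, -7.16, -3.52], [1, 0, 0], [0, 1, 0]].
A[0,2] = -3.52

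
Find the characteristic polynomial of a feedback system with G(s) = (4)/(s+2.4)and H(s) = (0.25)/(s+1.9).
Characteristic poly = G_den * H_den + G_num * H_num = (s^2 + 4.3*s + 4.56) + (1) = s^2 + 4.3*s + 5.56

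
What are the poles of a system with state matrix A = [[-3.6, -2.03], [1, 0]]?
Eigenvalues solve det(λI - A) = 0.
Characteristic polynomial: λ^2 + 3.6*λ + 2.03 = 0.
Factor: (λ + 0.7)(λ + 2.9) = 0.
Roots: -0.7, -2.9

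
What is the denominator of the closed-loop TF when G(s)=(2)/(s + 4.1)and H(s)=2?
Characteristic poly = G_den * H_den + G_num * H_num = (s + 4.1) + (4) = s + 8.1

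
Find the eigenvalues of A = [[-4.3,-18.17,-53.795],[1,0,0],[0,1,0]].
Eigenvalues solve det(λI - A) = 0.
Characteristic polynomial: λ^3 + 4.3*λ^2 + 18.17*λ + 53.795 = 0.
Factor: (λ + 3.5)(λ^2 + 0.8*λ + 15.37) = 0.
Roots: -0.4 + 3.9j, -0.4 - 3.9j, -3.5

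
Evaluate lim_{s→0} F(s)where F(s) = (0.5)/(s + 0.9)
DC gain = F(0) = num(0)/den(0) = 0.5/0.9 = 0.5556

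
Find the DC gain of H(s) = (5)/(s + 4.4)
DC gain = H(0) = num(0)/den(0) = 5/4.4 = 1.136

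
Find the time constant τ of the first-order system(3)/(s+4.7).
First-order system: τ = -1/pole. Pole = -4.7. τ = -1/(-4.7) = 0.2128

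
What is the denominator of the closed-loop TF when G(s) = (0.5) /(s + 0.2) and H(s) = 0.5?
Characteristic poly = G_den * H_den + G_num * H_num = (s + 0.2) + (0.25) = s + 0.45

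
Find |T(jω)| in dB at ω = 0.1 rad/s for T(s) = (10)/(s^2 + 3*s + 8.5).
Substitute s = j*0.1: T(j0.1) = 1.17639 - 0.0415685j.
|T(j0.1)| = sqrt(Re² + Im²) = 1.177.
20*log₁₀(1.177) = 1.42 dB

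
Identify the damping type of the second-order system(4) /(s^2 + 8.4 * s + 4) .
Standard form: ωn²/(s²+2ζωn·s+ωn²) gives ωn=2, ζ=2.1.
Overdamped (ζ = 2.1 > 1)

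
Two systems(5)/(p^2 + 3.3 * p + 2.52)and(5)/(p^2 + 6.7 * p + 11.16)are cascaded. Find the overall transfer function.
Series: H = H₁ · H₂ = (n₁·n₂)/(d₁·d₂).
Num: n₁·n₂ = 25. Den: d₁·d₂ = p^4 + 10*p^3 + 35.79*p^2 + 53.712*p + 28.1232.
H(p) = (25)/(p^4 + 10*p^3 + 35.79*p^2 + 53.712*p + 28.1232)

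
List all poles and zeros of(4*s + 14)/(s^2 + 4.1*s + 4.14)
Set denominator = 0: s^2 + 4.1*s + 4.14 = (s + 1.8)(s + 2.3) = 0 → Poles: -1.8, -2.3
Set numerator = 0: 4*s + 14 = 0 → Zeros: -3.5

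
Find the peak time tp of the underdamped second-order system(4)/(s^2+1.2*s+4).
Standard form: ωn²/(s²+2ζωn·s+ωn²) → ωn = 2, ζ = 0.3.
ωd = ωn·√(1-ζ²) = 2·√(1-0.3²) = 1.908.
tp = π/ωd = π/1.908 = 1.647 s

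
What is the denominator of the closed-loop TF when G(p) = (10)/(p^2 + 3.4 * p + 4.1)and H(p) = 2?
Characteristic poly = G_den * H_den + G_num * H_num = (p^2 + 3.4*p + 4.1) + (20) = p^2 + 3.4*p + 24.1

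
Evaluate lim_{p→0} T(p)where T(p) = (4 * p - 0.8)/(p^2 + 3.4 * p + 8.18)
DC gain = T(0) = num(0)/den(0) = -0.8/8.18 = -0.0978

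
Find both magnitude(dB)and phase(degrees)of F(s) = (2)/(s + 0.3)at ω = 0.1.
Substitute s = j*0.1: F(j0.1) = 6 - 2j.
|F| = 20*log₁₀(sqrt(Re²+Im²)) = 16.02 dB.
∠F = atan2(Im, Re) = -18.43°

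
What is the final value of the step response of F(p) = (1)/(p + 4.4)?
FVT: lim_{t→∞} y(t) = lim_{p→0} p*Y(p) where Y(p) = F(p)/p.
= lim_{p→0} F(p) = F(0) = num(0)/den(0) = 1/4.4 = 0.2273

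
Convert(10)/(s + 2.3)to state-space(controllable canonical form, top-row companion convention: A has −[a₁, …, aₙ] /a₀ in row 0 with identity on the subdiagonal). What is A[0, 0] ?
Reachable canonical form for den = s + 2.3: top row of A = -[a₁,a₂,...,aₙ]/a₀, ones on the subdiagonal, zeros elsewhere.
A = [[-2.3]].
A[0,0] = -2.3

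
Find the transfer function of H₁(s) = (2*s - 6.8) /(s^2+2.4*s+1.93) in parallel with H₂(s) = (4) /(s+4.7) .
Parallel: H = H₁ + H₂ = (n₁·d₂ + n₂·d₁)/(d₁·d₂).
n₁·d₂ = 2*s^2 + 2.6*s - 31.96. n₂·d₁ = 4*s^2 + 9.6*s + 7.72. Sum = 6*s^2 + 12.2*s - 24.24. d₁·d₂ = s^3 + 7.1*s^2 + 13.21*s + 9.071.
H(s) = (6*s^2 + 12.2*s - 24.24)/(s^3 + 7.1*s^2 + 13.21*s + 9.071)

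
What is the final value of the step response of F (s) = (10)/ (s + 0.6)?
FVT: lim_{t→∞} y(t) = lim_{s→0} s*Y(s) where Y(s) = F(s)/s.
= lim_{s→0} F(s) = F(0) = num(0)/den(0) = 10/0.6 = 16.67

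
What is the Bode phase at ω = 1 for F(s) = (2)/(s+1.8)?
Substitute s = j*1: F(j1) = 0.849057 - 0.471698j.
∠F(j1) = atan2(Im, Re) = atan2(-0.471698, 0.849057) = -29.05°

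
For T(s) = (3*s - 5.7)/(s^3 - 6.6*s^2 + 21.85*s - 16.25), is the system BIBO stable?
Denominator: s^3 - 6.6*s^2 + 21.85*s - 16.25 = (s - 1)(s^2 - 5.6*s + 16.25). Poles: 1, 2.8 + 2.9j, 2.8 - 2.9j. All Re(p)<0: No (unstable)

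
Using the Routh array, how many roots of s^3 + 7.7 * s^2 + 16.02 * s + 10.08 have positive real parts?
Routh array:
s^3: [1, 16.02]; s^2: [7.7, 10.08]; s^1: [14.7109]; s^0: [10.08]
First column: [1, 7.7, 14.7109, 10.08]. Sign changes = RHP roots = 0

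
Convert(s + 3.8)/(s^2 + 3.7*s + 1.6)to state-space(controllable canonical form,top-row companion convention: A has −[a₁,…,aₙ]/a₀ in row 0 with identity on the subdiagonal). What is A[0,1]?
Reachable canonical form for den = s^2 + 3.7*s + 1.6: top row of A = -[a₁,a₂,...,aₙ]/a₀, ones on the subdiagonal, zeros elsewhere.
A = [[-3.7, -1.6], [1, 0]].
A[0,1] = -1.6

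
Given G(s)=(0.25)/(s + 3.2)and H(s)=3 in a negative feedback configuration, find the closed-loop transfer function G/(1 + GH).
Closed-loop T = G/(1+GH).
Numerator: G_num * H_den = 0.25.
Denominator: G_den * H_den + G_num * H_num = (s + 3.2) + (0.75) = s + 3.95.
T(s) = (0.25)/(s + 3.95)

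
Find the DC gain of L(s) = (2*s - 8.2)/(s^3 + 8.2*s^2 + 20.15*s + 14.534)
DC gain = L(0) = num(0)/den(0) = -8.2/14.534 = -0.5642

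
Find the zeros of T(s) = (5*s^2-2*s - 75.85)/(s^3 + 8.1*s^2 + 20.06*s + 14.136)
Set numerator = 0: 5*s^2 - 2*s - 75.85 = 5*(s + 3.7)(s - 4.1) = 0 → Zeros: -3.7, 4.1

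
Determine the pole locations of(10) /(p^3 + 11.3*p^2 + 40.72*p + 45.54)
Set denominator = 0: p^3 + 11.3*p^2 + 40.72*p + 45.54 = (p + 2.2)(p + 4.5)(p + 4.6) = 0 → Poles: -2.2, -4.5, -4.6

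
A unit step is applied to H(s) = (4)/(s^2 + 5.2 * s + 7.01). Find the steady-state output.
FVT: lim_{t→∞} y(t) = lim_{s→0} s*Y(s) where Y(s) = H(s)/s.
= lim_{s→0} H(s) = H(0) = num(0)/den(0) = 4/7.01 = 0.5706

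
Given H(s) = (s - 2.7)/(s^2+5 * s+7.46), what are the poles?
Set denominator = 0: s^2 + 5*s + 7.46 = 0 → Poles: -2.5 + 1.1j, -2.5 - 1.1j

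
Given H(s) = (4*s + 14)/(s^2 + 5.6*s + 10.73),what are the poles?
Set denominator = 0: s^2 + 5.6*s + 10.73 = 0 → Poles: -2.8 + 1.7j, -2.8 - 1.7j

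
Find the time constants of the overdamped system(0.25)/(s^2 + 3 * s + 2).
Overdamped: real poles at -1, -2. τ = -1/pole → τ₁ = 1, τ₂ = 0.5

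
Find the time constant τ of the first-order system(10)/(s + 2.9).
First-order system: τ = -1/pole. Pole = -2.9. τ = -1/(-2.9) = 0.3448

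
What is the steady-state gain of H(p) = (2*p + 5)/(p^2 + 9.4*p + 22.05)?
DC gain = H(0) = num(0)/den(0) = 5/22.05 = 0.2268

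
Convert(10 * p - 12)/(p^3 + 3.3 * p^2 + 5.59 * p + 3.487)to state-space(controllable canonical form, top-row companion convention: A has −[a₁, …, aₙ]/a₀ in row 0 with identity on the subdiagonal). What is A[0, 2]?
Reachable canonical form for den = p^3 + 3.3*p^2 + 5.59*p + 3.487: top row of A = -[a₁,a₂,...,aₙ]/a₀, ones on the subdiagonal, zeros elsewhere.
A = [[-3.3, -5.59, -3.487], [1, 0, 0], [0, 1, 0]].
A[0,2] = -3.487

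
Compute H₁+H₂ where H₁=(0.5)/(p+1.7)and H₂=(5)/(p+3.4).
Parallel: H = H₁ + H₂ = (n₁·d₂ + n₂·d₁)/(d₁·d₂).
n₁·d₂ = 0.5*p + 1.7. n₂·d₁ = 5*p + 8.5. Sum = 5.5*p + 10.2. d₁·d₂ = p^2 + 5.1*p + 5.78.
H(p) = (5.5*p + 10.2)/(p^2 + 5.1*p + 5.78)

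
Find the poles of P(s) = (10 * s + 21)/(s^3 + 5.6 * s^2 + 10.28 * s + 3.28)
Set denominator = 0: s^3 + 5.6*s^2 + 10.28*s + 3.28 = (s + 0.4)(s^2 + 5.2*s + 8.2) = 0 → Poles: -0.4, -2.6 + 1.2j, -2.6 - 1.2j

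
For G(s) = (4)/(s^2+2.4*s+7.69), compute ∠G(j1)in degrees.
Substitute s = j*1: G(j1) = 0.529732 - 0.190038j.
∠G(j1) = atan2(Im, Re) = atan2(-0.190038, 0.529732) = -19.74°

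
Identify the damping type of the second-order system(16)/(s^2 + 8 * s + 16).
Standard form: ωn²/(s²+2ζωn·s+ωn²) gives ωn=4, ζ=1.
Critically damped (ζ = 1)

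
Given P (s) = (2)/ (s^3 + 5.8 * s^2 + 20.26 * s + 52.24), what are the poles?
Set denominator = 0: s^3 + 5.8*s^2 + 20.26*s + 52.24 = (s + 4)(s^2 + 1.8*s + 13.06) = 0 → Poles: -0.9 + 3.5j, -0.9 - 3.5j, -4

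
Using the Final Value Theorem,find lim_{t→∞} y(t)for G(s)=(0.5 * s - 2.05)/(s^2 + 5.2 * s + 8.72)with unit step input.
FVT: lim_{t→∞} y(t) = lim_{s→0} s*Y(s) where Y(s) = G(s)/s.
= lim_{s→0} G(s) = G(0) = num(0)/den(0) = -2.05/8.72 = -0.2351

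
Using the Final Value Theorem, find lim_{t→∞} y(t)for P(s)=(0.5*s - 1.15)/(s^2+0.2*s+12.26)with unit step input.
FVT: lim_{t→∞} y(t) = lim_{s→0} s*Y(s) where Y(s) = P(s)/s.
= lim_{s→0} P(s) = P(0) = num(0)/den(0) = -1.15/12.26 = -0.0938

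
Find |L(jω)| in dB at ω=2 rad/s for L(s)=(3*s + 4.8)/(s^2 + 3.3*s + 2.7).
Substitute s = j*2: L(j2) = 0.737238 - 0.872486j.
|L(j2)| = sqrt(Re² + Im²) = 1.142.
20*log₁₀(1.142) = 1.16 dB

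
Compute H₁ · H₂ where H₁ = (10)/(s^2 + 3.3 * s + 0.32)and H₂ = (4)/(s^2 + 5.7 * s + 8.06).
Series: H = H₁ · H₂ = (n₁·n₂)/(d₁·d₂).
Num: n₁·n₂ = 40. Den: d₁·d₂ = s^4 + 9*s^3 + 27.19*s^2 + 28.422*s + 2.5792.
H(s) = (40)/(s^4 + 9*s^3 + 27.19*s^2 + 28.422*s + 2.5792)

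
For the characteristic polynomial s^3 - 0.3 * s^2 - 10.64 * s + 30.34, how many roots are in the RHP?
s^3 - 0.3*s^2 - 10.64*s + 30.34 = (s + 4.1)(s^2 - 4.4*s + 7.4). Poles: -4.1, 2.2 + 1.6j, 2.2 - 1.6j. RHP poles (Re>0): 2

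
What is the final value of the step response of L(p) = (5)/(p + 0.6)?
FVT: lim_{t→∞} y(t) = lim_{p→0} p*Y(p) where Y(p) = L(p)/p.
= lim_{p→0} L(p) = L(0) = num(0)/den(0) = 5/0.6 = 8.333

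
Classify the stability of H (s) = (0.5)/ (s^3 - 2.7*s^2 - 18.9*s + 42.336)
Denominator: s^3 - 2.7*s^2 - 18.9*s + 42.336 = (s - 4.8)(s - 2.1)(s + 4.2). Poles: -4.2, 2.1, 4.8. Unstable (2 pole(s) in RHP)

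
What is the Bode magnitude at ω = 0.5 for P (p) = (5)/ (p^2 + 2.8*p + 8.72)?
Substitute p = j*0.5: P(j0.5) = 0.57462 - 0.0949785j.
|P(j0.5)| = sqrt(Re² + Im²) = 0.5824.
20*log₁₀(0.5824) = -4.70 dB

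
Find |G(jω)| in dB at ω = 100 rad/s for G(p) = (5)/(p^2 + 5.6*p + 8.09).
Substitute p = j*100: G(j100) = -0.000498838 - 2.79575e-05j.
|G(j100)| = sqrt(Re² + Im²) = 0.0004996.
20*log₁₀(0.0004996) = -66.03 dB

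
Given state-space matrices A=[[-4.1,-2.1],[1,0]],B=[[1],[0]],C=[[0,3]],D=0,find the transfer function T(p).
T(p) = C(pI - A)⁻¹B + D.
Characteristic polynomial det(pI - A) = p^2 + 4.1*p + 2.1.
Numerator from C·adj(pI-A)·B + D·det(pI-A) = 3.
T(p) = (3)/(p^2 + 4.1*p + 2.1)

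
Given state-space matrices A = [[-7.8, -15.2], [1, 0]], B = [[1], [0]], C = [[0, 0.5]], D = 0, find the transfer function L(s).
L(s) = C(sI - A)⁻¹B + D.
Characteristic polynomial det(sI - A) = s^2 + 7.8*s + 15.2.
Numerator from C·adj(sI-A)·B + D·det(sI-A) = 0.5.
L(s) = (0.5)/(s^2 + 7.8*s + 15.2)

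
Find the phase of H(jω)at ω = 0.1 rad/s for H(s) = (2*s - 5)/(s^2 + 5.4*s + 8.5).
Substitute s = j*0.1: H(j0.1) = -0.585063 + 0.0607696j.
∠H(j0.1) = atan2(Im, Re) = atan2(0.0607696, -0.585063) = 174.07°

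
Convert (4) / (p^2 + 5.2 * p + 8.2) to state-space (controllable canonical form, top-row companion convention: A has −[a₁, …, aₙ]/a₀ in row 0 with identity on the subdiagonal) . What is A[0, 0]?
Reachable canonical form for den = p^2 + 5.2*p + 8.2: top row of A = -[a₁,a₂,...,aₙ]/a₀, ones on the subdiagonal, zeros elsewhere.
A = [[-5.2, -8.2], [1, 0]].
A[0,0] = -5.2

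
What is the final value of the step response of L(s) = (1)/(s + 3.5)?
FVT: lim_{t→∞} y(t) = lim_{s→0} s*Y(s) where Y(s) = L(s)/s.
= lim_{s→0} L(s) = L(0) = num(0)/den(0) = 1/3.5 = 0.2857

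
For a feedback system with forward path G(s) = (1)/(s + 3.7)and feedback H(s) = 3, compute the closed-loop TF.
Closed-loop T = G/(1+GH).
Numerator: G_num * H_den = 1.
Denominator: G_den * H_den + G_num * H_num = (s + 3.7) + (3) = s + 6.7.
T(s) = (1)/(s + 6.7)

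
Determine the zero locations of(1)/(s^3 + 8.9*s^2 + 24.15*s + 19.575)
Numerator is a nonzero constant (1) → Zeros: none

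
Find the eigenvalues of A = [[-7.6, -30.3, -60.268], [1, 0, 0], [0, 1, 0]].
Eigenvalues solve det(λI - A) = 0.
Characteristic polynomial: λ^3 + 7.6*λ^2 + 30.3*λ + 60.268 = 0.
Factor: (λ + 3.8)(λ^2 + 3.8*λ + 15.86) = 0.
Roots: -1.9 + 3.5j, -1.9 - 3.5j, -3.8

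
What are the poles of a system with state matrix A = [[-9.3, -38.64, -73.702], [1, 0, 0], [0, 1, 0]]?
Eigenvalues solve det(λI - A) = 0.
Characteristic polynomial: λ^3 + 9.3*λ^2 + 38.64*λ + 73.702 = 0.
Factor: (λ + 4.3)(λ^2 + 5*λ + 17.14) = 0.
Roots: -2.5 + 3.3j, -2.5 - 3.3j, -4.3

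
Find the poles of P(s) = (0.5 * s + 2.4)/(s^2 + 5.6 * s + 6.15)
Set denominator = 0: s^2 + 5.6*s + 6.15 = (s + 1.5)(s + 4.1) = 0 → Poles: -1.5, -4.1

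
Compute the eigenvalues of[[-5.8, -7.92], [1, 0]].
Eigenvalues solve det(λI - A) = 0.
Characteristic polynomial: λ^2 + 5.8*λ + 7.92 = 0.
Factor: (λ + 3.6)(λ + 2.2) = 0.
Roots: -2.2, -3.6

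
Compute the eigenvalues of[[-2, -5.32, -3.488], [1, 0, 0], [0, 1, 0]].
Eigenvalues solve det(λI - A) = 0.
Characteristic polynomial: λ^3 + 2*λ^2 + 5.32*λ + 3.488 = 0.
Factor: (λ + 0.8)(λ^2 + 1.2*λ + 4.36) = 0.
Roots: -0.6 + 2j, -0.6 - 2j, -0.8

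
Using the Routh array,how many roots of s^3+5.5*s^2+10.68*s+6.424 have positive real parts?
Routh array:
s^3: [1, 10.68]; s^2: [5.5, 6.424]; s^1: [9.512]; s^0: [6.424]
First column: [1, 5.5, 9.512, 6.424]. Sign changes = RHP roots = 0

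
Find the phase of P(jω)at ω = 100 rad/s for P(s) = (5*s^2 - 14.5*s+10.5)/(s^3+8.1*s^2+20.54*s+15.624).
Substitute s = j*100: P(j100) = 0.00548193 - 0.0496475j.
∠P(j100) = atan2(Im, Re) = atan2(-0.0496475, 0.00548193) = -83.70° (principal value).
Summing the individual angle contributions Σ∠(j100 − zᵢ) − Σ∠(j100 − pₖ) over the 2 zero(s) and 3 pole(s), each followed continuously from ω = 0 (DC phase referenced to (−180°, 180°]), gives -443.70°, i.e. the principal value - 360°. Continuous Bode phase = -443.70°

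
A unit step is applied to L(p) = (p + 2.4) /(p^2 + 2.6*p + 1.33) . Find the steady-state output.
FVT: lim_{t→∞} y(t) = lim_{p→0} p*Y(p) where Y(p) = L(p)/p.
= lim_{p→0} L(p) = L(0) = num(0)/den(0) = 2.4/1.33 = 1.805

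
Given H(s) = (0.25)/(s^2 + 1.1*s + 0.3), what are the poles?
Set denominator = 0: s^2 + 1.1*s + 0.3 = (s + 0.5)(s + 0.6) = 0 → Poles: -0.5, -0.6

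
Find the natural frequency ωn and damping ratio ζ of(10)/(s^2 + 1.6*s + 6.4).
Underdamped: complex pole -0.8 + 2.4j. ωn = |pole| = 2.53, ζ = -Re(pole)/ωn = 0.3162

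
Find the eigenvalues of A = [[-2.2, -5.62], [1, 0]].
Eigenvalues solve det(λI - A) = 0.
Characteristic polynomial: λ^2 + 2.2*λ + 5.62 = 0.
Roots: -1.1 + 2.1j, -1.1 - 2.1j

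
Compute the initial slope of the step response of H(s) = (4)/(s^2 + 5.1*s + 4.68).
IVT: y'(0⁺) = lim_{s→∞} s²·Y(s) = lim_{s→∞} s·H(s).
deg(num) = 0, deg(den) = 2, relative degree = 2 ≥ 2, so s·H(s) → 0. Initial slope = 0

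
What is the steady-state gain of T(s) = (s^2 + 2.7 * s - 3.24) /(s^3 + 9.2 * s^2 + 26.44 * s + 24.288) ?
DC gain = T(0) = num(0)/den(0) = -3.24/24.288 = -0.1334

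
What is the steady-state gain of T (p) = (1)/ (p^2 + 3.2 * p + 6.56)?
DC gain = T(0) = num(0)/den(0) = 1/6.56 = 0.1524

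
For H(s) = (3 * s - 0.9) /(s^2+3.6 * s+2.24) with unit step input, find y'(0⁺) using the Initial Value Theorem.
IVT: y'(0⁺) = lim_{s→∞} s²·Y(s) = lim_{s→∞} s·H(s).
deg(num) = 1, deg(den) = 2, relative degree = 1, so s·H(s) → (leading num)/(leading den) = 3/1 = 3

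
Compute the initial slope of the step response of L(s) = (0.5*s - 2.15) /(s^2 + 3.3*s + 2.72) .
IVT: y'(0⁺) = lim_{s→∞} s²·Y(s) = lim_{s→∞} s·L(s).
deg(num) = 1, deg(den) = 2, relative degree = 1, so s·L(s) → (leading num)/(leading den) = 0.5/1 = 0.5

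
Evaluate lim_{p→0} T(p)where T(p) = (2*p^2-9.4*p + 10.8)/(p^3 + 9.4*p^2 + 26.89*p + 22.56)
DC gain = T(0) = num(0)/den(0) = 10.8/22.56 = 0.4787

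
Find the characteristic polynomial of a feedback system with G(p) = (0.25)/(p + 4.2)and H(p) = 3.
Characteristic poly = G_den * H_den + G_num * H_num = (p + 4.2) + (0.75) = p + 4.95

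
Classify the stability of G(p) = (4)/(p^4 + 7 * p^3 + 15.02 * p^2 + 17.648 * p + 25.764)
Denominator: p^4 + 7*p^3 + 15.02*p^2 + 17.648*p + 25.764 = (p + 3)(p + 3.8)(p^2 + 0.2*p + 2.26). Poles: -0.1 + 1.5j, -0.1 - 1.5j, -3, -3.8. Stable (all poles in LHP)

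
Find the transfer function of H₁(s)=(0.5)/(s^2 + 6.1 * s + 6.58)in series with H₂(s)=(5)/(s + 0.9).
Series: H = H₁ · H₂ = (n₁·n₂)/(d₁·d₂).
Num: n₁·n₂ = 2.5. Den: d₁·d₂ = s^3 + 7*s^2 + 12.07*s + 5.922.
H(s) = (2.5)/(s^3 + 7*s^2 + 12.07*s + 5.922)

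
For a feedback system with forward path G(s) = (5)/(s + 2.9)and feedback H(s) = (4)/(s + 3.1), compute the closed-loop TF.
Closed-loop T = G/(1+GH).
Numerator: G_num * H_den = 5*s + 15.5.
Denominator: G_den * H_den + G_num * H_num = (s^2 + 6*s + 8.99) + (20) = s^2 + 6*s + 28.99.
T(s) = (5*s + 15.5)/(s^2 + 6*s + 28.99)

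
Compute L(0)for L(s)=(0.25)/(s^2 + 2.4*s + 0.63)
DC gain = L(0) = num(0)/den(0) = 0.25/0.63 = 0.3968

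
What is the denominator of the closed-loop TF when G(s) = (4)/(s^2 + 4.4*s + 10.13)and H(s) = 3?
Characteristic poly = G_den * H_den + G_num * H_num = (s^2 + 4.4*s + 10.13) + (12) = s^2 + 4.4*s + 22.13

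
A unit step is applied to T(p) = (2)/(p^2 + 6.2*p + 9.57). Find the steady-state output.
FVT: lim_{t→∞} y(t) = lim_{p→0} p*Y(p) where Y(p) = T(p)/p.
= lim_{p→0} T(p) = T(0) = num(0)/den(0) = 2/9.57 = 0.209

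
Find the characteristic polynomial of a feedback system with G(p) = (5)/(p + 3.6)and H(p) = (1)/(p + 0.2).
Characteristic poly = G_den * H_den + G_num * H_num = (p^2 + 3.8*p + 0.72) + (5) = p^2 + 3.8*p + 5.72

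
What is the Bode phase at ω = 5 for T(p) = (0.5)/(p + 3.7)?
Substitute p = j*5: T(j5) = 0.047816 - 0.0646162j.
∠T(j5) = atan2(Im, Re) = atan2(-0.0646162, 0.047816) = -53.50°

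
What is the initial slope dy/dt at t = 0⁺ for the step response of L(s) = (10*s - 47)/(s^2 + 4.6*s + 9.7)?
IVT: y'(0⁺) = lim_{s→∞} s²·Y(s) = lim_{s→∞} s·L(s).
deg(num) = 1, deg(den) = 2, relative degree = 1, so s·L(s) → (leading num)/(leading den) = 10/1 = 10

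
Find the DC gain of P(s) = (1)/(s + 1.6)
DC gain = P(0) = num(0)/den(0) = 1/1.6 = 0.625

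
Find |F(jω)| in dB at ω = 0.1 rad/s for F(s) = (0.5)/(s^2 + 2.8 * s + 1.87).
Substitute s = j*0.1: F(j0.1) = 0.26286 - 0.0395704j.
|F(j0.1)| = sqrt(Re² + Im²) = 0.2658.
20*log₁₀(0.2658) = -11.51 dB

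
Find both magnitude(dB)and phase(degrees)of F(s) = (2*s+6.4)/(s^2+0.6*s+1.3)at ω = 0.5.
Substitute s = j*0.5: F(j0.5) = 5.88679 - 0.72956j.
|F| = 20*log₁₀(sqrt(Re²+Im²)) = 15.46 dB.
∠F = atan2(Im, Re) = -7.06°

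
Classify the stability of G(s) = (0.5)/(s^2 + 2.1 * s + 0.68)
Denominator: s^2 + 2.1*s + 0.68 = (s + 1.7)(s + 0.4). Poles: -0.4, -1.7. Stable (all poles in LHP)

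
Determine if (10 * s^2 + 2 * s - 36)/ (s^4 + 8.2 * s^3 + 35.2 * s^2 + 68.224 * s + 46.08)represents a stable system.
Denominator: s^4 + 8.2*s^3 + 35.2*s^2 + 68.224*s + 46.08 = (s + 1.8)(s + 1.6)(s^2 + 4.8*s + 16). Poles: -1.6, -1.8, -2.4 + 3.2j, -2.4 - 3.2j. All Re(p)<0: Yes (stable)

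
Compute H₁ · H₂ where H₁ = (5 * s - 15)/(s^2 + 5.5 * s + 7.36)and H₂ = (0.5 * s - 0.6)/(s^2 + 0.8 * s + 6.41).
Series: H = H₁ · H₂ = (n₁·n₂)/(d₁·d₂).
Num: n₁·n₂ = 2.5*s^2 - 10.5*s + 9. Den: d₁·d₂ = s^4 + 6.3*s^3 + 18.17*s^2 + 41.143*s + 47.1776.
H(s) = (2.5*s^2 - 10.5*s + 9)/(s^4 + 6.3*s^3 + 18.17*s^2 + 41.143*s + 47.1776)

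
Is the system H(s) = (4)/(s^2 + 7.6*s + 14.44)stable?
Denominator: s^2 + 7.6*s + 14.44 = (s + 3.8)(s + 3.8). Poles: -3.8, -3.8. All Re(p)<0: Yes (stable)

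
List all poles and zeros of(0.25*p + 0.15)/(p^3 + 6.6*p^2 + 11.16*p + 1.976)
Set denominator = 0: p^3 + 6.6*p^2 + 11.16*p + 1.976 = (p + 0.2)(p + 2.6)(p + 3.8) = 0 → Poles: -0.2, -2.6, -3.8
Set numerator = 0: 0.25*p + 0.15 = 0 → Zeros: -0.6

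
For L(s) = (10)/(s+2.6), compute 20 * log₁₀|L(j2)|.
Substitute s = j*2: L(j2) = 2.41636 - 1.85874j.
|L(j2)| = sqrt(Re² + Im²) = 3.049.
20*log₁₀(3.049) = 9.68 dB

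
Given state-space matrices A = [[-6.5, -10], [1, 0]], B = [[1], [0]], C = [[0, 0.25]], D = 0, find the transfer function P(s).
P(s) = C(sI - A)⁻¹B + D.
Characteristic polynomial det(sI - A) = s^2 + 6.5*s + 10.
Numerator from C·adj(sI-A)·B + D·det(sI-A) = 0.25.
P(s) = (0.25)/(s^2 + 6.5*s + 10)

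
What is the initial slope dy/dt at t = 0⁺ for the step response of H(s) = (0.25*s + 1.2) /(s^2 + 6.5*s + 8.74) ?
IVT: y'(0⁺) = lim_{s→∞} s²·Y(s) = lim_{s→∞} s·H(s).
deg(num) = 1, deg(den) = 2, relative degree = 1, so s·H(s) → (leading num)/(leading den) = 0.25/1 = 0.25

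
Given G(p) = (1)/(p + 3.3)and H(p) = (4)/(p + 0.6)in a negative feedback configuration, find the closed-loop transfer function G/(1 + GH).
Closed-loop T = G/(1+GH).
Numerator: G_num * H_den = p + 0.6.
Denominator: G_den * H_den + G_num * H_num = (p^2 + 3.9*p + 1.98) + (4) = p^2 + 3.9*p + 5.98.
T(p) = (p + 0.6)/(p^2 + 3.9*p + 5.98)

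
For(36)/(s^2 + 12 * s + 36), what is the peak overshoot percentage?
Standard form: ωn²/(s²+2ζωn·s+ωn²) → ωn = 6, ζ = 1.
ζ ≥ 1, so the response is non-oscillatory: peak overshoot = 0%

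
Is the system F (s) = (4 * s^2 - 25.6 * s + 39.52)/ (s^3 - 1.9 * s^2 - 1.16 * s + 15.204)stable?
Denominator: s^3 - 1.9*s^2 - 1.16*s + 15.204 = (s + 2.1)(s^2 - 4*s + 7.24). Poles: -2.1, 2 + 1.8j, 2 - 1.8j. All Re(p)<0: No (unstable)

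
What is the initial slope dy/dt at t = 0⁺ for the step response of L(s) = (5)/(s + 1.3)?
IVT: y'(0⁺) = lim_{s→∞} s²·Y(s) = lim_{s→∞} s·L(s).
deg(num) = 0, deg(den) = 1, relative degree = 1, so s·L(s) → (leading num)/(leading den) = 5/1 = 5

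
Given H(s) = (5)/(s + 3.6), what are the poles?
Set denominator = 0: s + 3.6 = 0 → Poles: -3.6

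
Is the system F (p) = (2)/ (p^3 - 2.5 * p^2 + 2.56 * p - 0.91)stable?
Denominator: p^3 - 2.5*p^2 + 2.56*p - 0.91 = (p - 0.7)(p^2 - 1.8*p + 1.3). Poles: 0.7, 0.9 + 0.7j, 0.9 - 0.7j. All Re(p)<0: No (unstable)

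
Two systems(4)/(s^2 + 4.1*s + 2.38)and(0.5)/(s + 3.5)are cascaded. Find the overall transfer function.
Series: H = H₁ · H₂ = (n₁·n₂)/(d₁·d₂).
Num: n₁·n₂ = 2. Den: d₁·d₂ = s^3 + 7.6*s^2 + 16.73*s + 8.33.
H(s) = (2)/(s^3 + 7.6*s^2 + 16.73*s + 8.33)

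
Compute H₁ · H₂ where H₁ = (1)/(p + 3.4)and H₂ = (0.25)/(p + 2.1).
Series: H = H₁ · H₂ = (n₁·n₂)/(d₁·d₂).
Num: n₁·n₂ = 0.25. Den: d₁·d₂ = p^2 + 5.5*p + 7.14.
H(p) = (0.25)/(p^2 + 5.5*p + 7.14)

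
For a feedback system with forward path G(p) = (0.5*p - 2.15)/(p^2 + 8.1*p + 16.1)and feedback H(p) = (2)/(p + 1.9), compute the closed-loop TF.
Closed-loop T = G/(1+GH).
Numerator: G_num * H_den = 0.5*p^2 - 1.2*p - 4.085.
Denominator: G_den * H_den + G_num * H_num = (p^3 + 10*p^2 + 31.49*p + 30.59) + (p - 4.3) = p^3 + 10*p^2 + 32.49*p + 26.29.
T(p) = (0.5*p^2 - 1.2*p - 4.085)/(p^3 + 10*p^2 + 32.49*p + 26.29)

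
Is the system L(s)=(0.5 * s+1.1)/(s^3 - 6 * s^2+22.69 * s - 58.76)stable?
Denominator: s^3 - 6*s^2 + 22.69*s - 58.76 = (s - 4)(s^2 - 2*s + 14.69). Poles: 1 + 3.7j, 1 - 3.7j, 4. All Re(p)<0: No (unstable)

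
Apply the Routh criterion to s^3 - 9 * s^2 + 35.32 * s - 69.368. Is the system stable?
Routh array:
s^3: [1, 35.32]; s^2: [-9, -69.368]; s^1: [27.6124]; s^0: [-69.368]
First column: [1, -9, 27.6124, -69.368]. Sign changes = 3.
No, unstable (3 RHP root(s))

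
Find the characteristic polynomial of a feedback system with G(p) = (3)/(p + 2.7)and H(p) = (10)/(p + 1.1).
Characteristic poly = G_den * H_den + G_num * H_num = (p^2 + 3.8*p + 2.97) + (30) = p^2 + 3.8*p + 32.97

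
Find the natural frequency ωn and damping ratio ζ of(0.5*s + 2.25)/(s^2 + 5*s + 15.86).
Underdamped: complex pole -2.5 + 3.1j. ωn = |pole| = 3.982, ζ = -Re(pole)/ωn = 0.6278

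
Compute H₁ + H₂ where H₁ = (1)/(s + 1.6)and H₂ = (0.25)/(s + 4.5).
Parallel: H = H₁ + H₂ = (n₁·d₂ + n₂·d₁)/(d₁·d₂).
n₁·d₂ = s + 4.5. n₂·d₁ = 0.25*s + 0.4. Sum = 1.25*s + 4.9. d₁·d₂ = s^2 + 6.1*s + 7.2.
H(s) = (1.25*s + 4.9)/(s^2 + 6.1*s + 7.2)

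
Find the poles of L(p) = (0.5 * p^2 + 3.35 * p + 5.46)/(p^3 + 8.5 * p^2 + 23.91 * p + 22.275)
Set denominator = 0: p^3 + 8.5*p^2 + 23.91*p + 22.275 = (p + 2.5)(p + 2.7)(p + 3.3) = 0 → Poles: -2.5, -2.7, -3.3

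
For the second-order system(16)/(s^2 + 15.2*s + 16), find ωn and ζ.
Standard form: ωn²/(s²+2ζωn·s+ωn²).
const=16=ωn² → ωn=4, s coeff=15.2=2ζωn → ζ=1.9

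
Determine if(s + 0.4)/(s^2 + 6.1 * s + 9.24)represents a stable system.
Denominator: s^2 + 6.1*s + 9.24 = (s + 3.3)(s + 2.8). Poles: -2.8, -3.3. All Re(p)<0: Yes (stable)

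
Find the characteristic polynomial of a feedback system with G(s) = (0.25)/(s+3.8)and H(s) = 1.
Characteristic poly = G_den * H_den + G_num * H_num = (s + 3.8) + (0.25) = s + 4.05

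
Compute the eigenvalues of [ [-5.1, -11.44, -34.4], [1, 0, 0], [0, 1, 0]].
Eigenvalues solve det(λI - A) = 0.
Characteristic polynomial: λ^3 + 5.1*λ^2 + 11.44*λ + 34.4 = 0.
Factor: (λ + 4.3)(λ^2 + 0.8*λ + 8) = 0.
Roots: -0.4 + 2.8j, -0.4 - 2.8j, -4.3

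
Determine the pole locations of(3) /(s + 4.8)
Set denominator = 0: s + 4.8 = 0 → Poles: -4.8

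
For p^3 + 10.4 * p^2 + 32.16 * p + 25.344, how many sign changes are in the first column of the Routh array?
Routh array:
p^3: [1, 32.16]; p^2: [10.4, 25.344]; p^1: [29.7231]; p^0: [25.344]
First column: [1, 10.4, 29.7231, 25.344]. Sign changes = 0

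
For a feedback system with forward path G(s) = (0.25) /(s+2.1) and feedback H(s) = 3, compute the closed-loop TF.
Closed-loop T = G/(1+GH).
Numerator: G_num * H_den = 0.25.
Denominator: G_den * H_den + G_num * H_num = (s + 2.1) + (0.75) = s + 2.85.
T(s) = (0.25)/(s + 2.85)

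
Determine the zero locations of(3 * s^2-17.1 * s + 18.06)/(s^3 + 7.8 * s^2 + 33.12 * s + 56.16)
Set numerator = 0: 3*s^2 - 17.1*s + 18.06 = 3*(s - 1.4)(s - 4.3) = 0 → Zeros: 1.4, 4.3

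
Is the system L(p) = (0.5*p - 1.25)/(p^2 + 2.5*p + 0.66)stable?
Denominator: p^2 + 2.5*p + 0.66 = (p + 0.3)(p + 2.2). Poles: -0.3, -2.2. All Re(p)<0: Yes (stable)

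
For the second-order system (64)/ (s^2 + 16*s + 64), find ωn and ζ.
Standard form: ωn²/(s²+2ζωn·s+ωn²).
const=64=ωn² → ωn=8, s coeff=16=2ζωn → ζ=1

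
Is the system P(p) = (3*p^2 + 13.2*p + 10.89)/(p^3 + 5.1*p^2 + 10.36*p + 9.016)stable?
Denominator: p^3 + 5.1*p^2 + 10.36*p + 9.016 = (p + 2.3)(p^2 + 2.8*p + 3.92). Poles: -1.4 + 1.4j, -1.4 - 1.4j, -2.3. All Re(p)<0: Yes (stable)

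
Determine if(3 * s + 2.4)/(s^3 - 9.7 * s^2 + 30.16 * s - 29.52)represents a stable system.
Denominator: s^3 - 9.7*s^2 + 30.16*s - 29.52 = (s - 2)(s - 3.6)(s - 4.1). Poles: 2, 3.6, 4.1. All Re(p)<0: No (unstable)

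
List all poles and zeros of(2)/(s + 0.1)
Set denominator = 0: s + 0.1 = 0 → Poles: -0.1
Numerator is a nonzero constant (2) → Zeros: none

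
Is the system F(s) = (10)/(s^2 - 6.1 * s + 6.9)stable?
Denominator: s^2 - 6.1*s + 6.9 = (s - 1.5)(s - 4.6). Poles: 1.5, 4.6. All Re(p)<0: No (unstable)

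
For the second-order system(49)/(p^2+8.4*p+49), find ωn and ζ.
Standard form: ωn²/(p²+2ζωn·p+ωn²).
const=49=ωn² → ωn=7, p coeff=8.4=2ζωn → ζ=0.6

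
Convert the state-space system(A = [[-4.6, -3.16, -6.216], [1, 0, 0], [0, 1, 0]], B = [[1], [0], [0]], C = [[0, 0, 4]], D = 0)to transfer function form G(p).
G(p) = C(pI - A)⁻¹B + D.
Characteristic polynomial det(pI - A) = p^3 + 4.6*p^2 + 3.16*p + 6.216.
Numerator from C·adj(pI-A)·B + D·det(pI-A) = 4.
G(p) = (4)/(p^3 + 4.6*p^2 + 3.16*p + 6.216)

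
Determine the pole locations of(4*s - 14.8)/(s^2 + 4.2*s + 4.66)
Set denominator = 0: s^2 + 4.2*s + 4.66 = 0 → Poles: -2.1 + 0.5j, -2.1 - 0.5j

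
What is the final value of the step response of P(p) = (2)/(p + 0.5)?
FVT: lim_{t→∞} y(t) = lim_{p→0} p*Y(p) where Y(p) = P(p)/p.
= lim_{p→0} P(p) = P(0) = num(0)/den(0) = 2/0.5 = 4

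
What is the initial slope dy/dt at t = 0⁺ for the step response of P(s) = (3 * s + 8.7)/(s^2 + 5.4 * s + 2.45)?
IVT: y'(0⁺) = lim_{s→∞} s²·Y(s) = lim_{s→∞} s·P(s).
deg(num) = 1, deg(den) = 2, relative degree = 1, so s·P(s) → (leading num)/(leading den) = 3/1 = 3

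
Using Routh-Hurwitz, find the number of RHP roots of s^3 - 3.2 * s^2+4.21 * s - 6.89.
Routh array:
s^3: [1, 4.21]; s^2: [-3.2, -6.89]; s^1: [2.05688]; s^0: [-6.89]
First column: [1, -3.2, 2.05688, -6.89]. Sign changes = RHP roots = 3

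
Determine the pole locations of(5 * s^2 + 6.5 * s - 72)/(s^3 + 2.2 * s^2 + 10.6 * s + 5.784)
Set denominator = 0: s^3 + 2.2*s^2 + 10.6*s + 5.784 = (s + 0.6)(s^2 + 1.6*s + 9.64) = 0 → Poles: -0.6, -0.8 + 3j, -0.8 - 3j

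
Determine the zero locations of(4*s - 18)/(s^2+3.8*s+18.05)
Set numerator = 0: 4*s - 18 = 0 → Zeros: 4.5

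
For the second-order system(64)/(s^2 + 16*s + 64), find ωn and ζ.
Standard form: ωn²/(s²+2ζωn·s+ωn²).
const=64=ωn² → ωn=8, s coeff=16=2ζωn → ζ=1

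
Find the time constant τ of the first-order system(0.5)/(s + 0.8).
First-order system: τ = -1/pole. Pole = -0.8. τ = -1/(-0.8) = 1.25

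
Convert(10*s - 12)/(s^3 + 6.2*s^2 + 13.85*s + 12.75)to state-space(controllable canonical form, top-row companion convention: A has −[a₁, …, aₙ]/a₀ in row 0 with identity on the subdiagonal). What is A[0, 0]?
Reachable canonical form for den = s^3 + 6.2*s^2 + 13.85*s + 12.75: top row of A = -[a₁,a₂,...,aₙ]/a₀, ones on the subdiagonal, zeros elsewhere.
A = [[-6.2, -13.85, -12.75], [1, 0, 0], [0, 1, 0]].
A[0,0] = -6.2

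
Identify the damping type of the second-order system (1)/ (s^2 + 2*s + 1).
Standard form: ωn²/(s²+2ζωn·s+ωn²) gives ωn=1, ζ=1.
Critically damped (ζ = 1)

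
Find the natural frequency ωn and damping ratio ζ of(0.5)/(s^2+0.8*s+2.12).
Underdamped: complex pole -0.4 + 1.4j. ωn = |pole| = 1.456, ζ = -Re(pole)/ωn = 0.2747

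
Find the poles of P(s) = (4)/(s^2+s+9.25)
Set denominator = 0: s^2 + s + 9.25 = 0 → Poles: -0.5 + 3j, -0.5 - 3j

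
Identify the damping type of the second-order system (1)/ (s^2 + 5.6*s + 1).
Standard form: ωn²/(s²+2ζωn·s+ωn²) gives ωn=1, ζ=2.8.
Overdamped (ζ = 2.8 > 1)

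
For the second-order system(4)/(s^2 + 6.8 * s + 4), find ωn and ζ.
Standard form: ωn²/(s²+2ζωn·s+ωn²).
const=4=ωn² → ωn=2, s coeff=6.8=2ζωn → ζ=1.7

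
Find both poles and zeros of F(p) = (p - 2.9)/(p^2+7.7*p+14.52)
Set denominator = 0: p^2 + 7.7*p + 14.52 = (p + 3.3)(p + 4.4) = 0 → Poles: -3.3, -4.4
Set numerator = 0: p - 2.9 = 0 → Zeros: 2.9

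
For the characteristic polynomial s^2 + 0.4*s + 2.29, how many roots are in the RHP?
Poles: -0.2 + 1.5j, -0.2 - 1.5j. RHP poles (Re>0): 0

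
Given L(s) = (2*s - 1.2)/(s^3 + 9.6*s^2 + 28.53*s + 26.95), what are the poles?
Set denominator = 0: s^3 + 9.6*s^2 + 28.53*s + 26.95 = (s + 2.5)(s + 2.2)(s + 4.9) = 0 → Poles: -2.2, -2.5, -4.9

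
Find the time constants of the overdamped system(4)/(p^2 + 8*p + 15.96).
Overdamped: real poles at -3.8, -4.2. τ = -1/pole → τ₁ = 0.2632, τ₂ = 0.2381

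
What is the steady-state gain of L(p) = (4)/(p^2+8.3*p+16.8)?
DC gain = L(0) = num(0)/den(0) = 4/16.8 = 0.2381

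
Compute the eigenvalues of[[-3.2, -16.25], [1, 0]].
Eigenvalues solve det(λI - A) = 0.
Characteristic polynomial: λ^2 + 3.2*λ + 16.25 = 0.
Roots: -1.6 + 3.7j, -1.6 - 3.7j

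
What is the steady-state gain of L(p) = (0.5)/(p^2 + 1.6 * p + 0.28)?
DC gain = L(0) = num(0)/den(0) = 0.5/0.28 = 1.786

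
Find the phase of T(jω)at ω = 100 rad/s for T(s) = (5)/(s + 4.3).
Substitute s = j*100: T(j100) = 0.00214603 - 0.0499077j.
∠T(j100) = atan2(Im, Re) = atan2(-0.0499077, 0.00214603) = -87.54°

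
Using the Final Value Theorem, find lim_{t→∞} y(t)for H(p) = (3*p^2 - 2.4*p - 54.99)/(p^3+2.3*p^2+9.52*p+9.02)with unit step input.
FVT: lim_{t→∞} y(t) = lim_{p→0} p*Y(p) where Y(p) = H(p)/p.
= lim_{p→0} H(p) = H(0) = num(0)/den(0) = -54.99/9.02 = -6.096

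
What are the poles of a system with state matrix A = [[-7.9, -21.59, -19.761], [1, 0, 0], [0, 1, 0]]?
Eigenvalues solve det(λI - A) = 0.
Characteristic polynomial: λ^3 + 7.9*λ^2 + 21.59*λ + 19.761 = 0.
Factor: (λ + 2.1)(λ^2 + 5.8*λ + 9.41) = 0.
Roots: -2.1, -2.9 + 1j, -2.9 - 1j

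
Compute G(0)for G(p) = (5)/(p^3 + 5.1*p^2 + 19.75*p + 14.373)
DC gain = G(0) = num(0)/den(0) = 5/14.373 = 0.3479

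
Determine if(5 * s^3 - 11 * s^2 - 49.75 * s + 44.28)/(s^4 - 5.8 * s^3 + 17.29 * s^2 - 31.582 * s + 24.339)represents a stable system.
Denominator: s^4 - 5.8*s^3 + 17.29*s^2 - 31.582*s + 24.339 = (s - 1.9)(s - 2.1)(s^2 - 1.8*s + 6.1). Poles: 0.9 + 2.3j, 0.9 - 2.3j, 1.9, 2.1. All Re(p)<0: No (unstable)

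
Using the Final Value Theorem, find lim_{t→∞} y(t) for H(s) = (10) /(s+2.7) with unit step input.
FVT: lim_{t→∞} y(t) = lim_{s→0} s*Y(s) where Y(s) = H(s)/s.
= lim_{s→0} H(s) = H(0) = num(0)/den(0) = 10/2.7 = 3.704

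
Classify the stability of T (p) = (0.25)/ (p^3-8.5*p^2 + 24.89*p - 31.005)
Denominator: p^3 - 8.5*p^2 + 24.89*p - 31.005 = (p - 4.5)(p^2 - 4*p + 6.89). Poles: 2 + 1.7j, 2 - 1.7j, 4.5. Unstable (3 pole(s) in RHP)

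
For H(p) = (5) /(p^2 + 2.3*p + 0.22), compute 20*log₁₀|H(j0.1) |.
Substitute p = j*0.1: H(j0.1) = 10.8247 - 11.8557j.
|H(j0.1)| = sqrt(Re² + Im²) = 16.05.
20*log₁₀(16.05) = 24.11 dB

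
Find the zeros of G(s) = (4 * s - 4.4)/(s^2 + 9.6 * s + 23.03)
Set numerator = 0: 4*s - 4.4 = 0 → Zeros: 1.1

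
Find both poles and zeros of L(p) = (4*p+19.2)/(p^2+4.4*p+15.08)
Set denominator = 0: p^2 + 4.4*p + 15.08 = 0 → Poles: -2.2 + 3.2j, -2.2 - 3.2j
Set numerator = 0: 4*p + 19.2 = 0 → Zeros: -4.8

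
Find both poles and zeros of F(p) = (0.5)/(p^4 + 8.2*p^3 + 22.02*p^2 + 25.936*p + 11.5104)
Set denominator = 0: p^4 + 8.2*p^3 + 22.02*p^2 + 25.936*p + 11.5104 = (p + 4.4)(p + 1.2)(p^2 + 2.6*p + 2.18) = 0 → Poles: -1.2, -1.3 + 0.7j, -1.3 - 0.7j, -4.4
Numerator is a nonzero constant (0.5) → Zeros: none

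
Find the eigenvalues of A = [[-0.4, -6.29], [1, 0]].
Eigenvalues solve det(λI - A) = 0.
Characteristic polynomial: λ^2 + 0.4*λ + 6.29 = 0.
Roots: -0.2 + 2.5j, -0.2 - 2.5j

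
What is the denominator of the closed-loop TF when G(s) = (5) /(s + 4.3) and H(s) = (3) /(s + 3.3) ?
Characteristic poly = G_den * H_den + G_num * H_num = (s^2 + 7.6*s + 14.19) + (15) = s^2 + 7.6*s + 29.19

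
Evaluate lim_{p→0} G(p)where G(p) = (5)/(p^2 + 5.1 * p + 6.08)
DC gain = G(0) = num(0)/den(0) = 5/6.08 = 0.8224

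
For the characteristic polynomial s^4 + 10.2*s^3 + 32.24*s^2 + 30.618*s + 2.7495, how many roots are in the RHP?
s^4 + 10.2*s^3 + 32.24*s^2 + 30.618*s + 2.7495 = (s + 4.7)(s + 0.1)(s + 3.9)(s + 1.5). Poles: -0.1, -1.5, -3.9, -4.7. RHP poles (Re>0): 0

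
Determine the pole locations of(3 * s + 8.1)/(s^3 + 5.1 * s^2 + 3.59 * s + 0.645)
Set denominator = 0: s^3 + 5.1*s^2 + 3.59*s + 0.645 = (s + 4.3)(s + 0.5)(s + 0.3) = 0 → Poles: -0.3, -0.5, -4.3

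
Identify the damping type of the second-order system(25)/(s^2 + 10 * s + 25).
Standard form: ωn²/(s²+2ζωn·s+ωn²) gives ωn=5, ζ=1.
Critically damped (ζ = 1)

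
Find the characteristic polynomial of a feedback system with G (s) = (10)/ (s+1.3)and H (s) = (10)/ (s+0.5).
Characteristic poly = G_den * H_den + G_num * H_num = (s^2 + 1.8*s + 0.65) + (100) = s^2 + 1.8*s + 100.65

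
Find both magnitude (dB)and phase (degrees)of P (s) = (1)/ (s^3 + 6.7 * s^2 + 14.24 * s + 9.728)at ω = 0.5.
Substitute s = j*0.5: P(j0.5) = 0.0707764 - 0.0614778j.
|P| = 20*log₁₀(sqrt(Re²+Im²)) = -20.56 dB.
∠P = atan2(Im, Re) = -40.98°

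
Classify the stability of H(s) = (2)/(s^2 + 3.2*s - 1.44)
Denominator: s^2 + 3.2*s - 1.44 = (s - 0.4)(s + 3.6). Poles: -3.6, 0.4. Unstable (1 pole(s) in RHP)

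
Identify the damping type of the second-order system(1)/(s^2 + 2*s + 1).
Standard form: ωn²/(s²+2ζωn·s+ωn²) gives ωn=1, ζ=1.
Critically damped (ζ = 1)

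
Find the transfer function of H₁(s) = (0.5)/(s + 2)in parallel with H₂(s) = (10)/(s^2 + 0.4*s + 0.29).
Parallel: H = H₁ + H₂ = (n₁·d₂ + n₂·d₁)/(d₁·d₂).
n₁·d₂ = 0.5*s^2 + 0.2*s + 0.145. n₂·d₁ = 10*s + 20. Sum = 0.5*s^2 + 10.2*s + 20.145. d₁·d₂ = s^3 + 2.4*s^2 + 1.09*s + 0.58.
H(s) = (0.5*s^2 + 10.2*s + 20.145)/(s^3 + 2.4*s^2 + 1.09*s + 0.58)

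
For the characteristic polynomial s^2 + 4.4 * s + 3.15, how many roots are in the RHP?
s^2 + 4.4*s + 3.15 = (s + 3.5)(s + 0.9). Poles: -0.9, -3.5. RHP poles (Re>0): 0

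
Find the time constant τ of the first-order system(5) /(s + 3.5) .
First-order system: τ = -1/pole. Pole = -3.5. τ = -1/(-3.5) = 0.2857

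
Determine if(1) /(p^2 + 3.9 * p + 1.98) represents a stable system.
Denominator: p^2 + 3.9*p + 1.98 = (p + 3.3)(p + 0.6). Poles: -0.6, -3.3. All Re(p)<0: Yes (stable)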